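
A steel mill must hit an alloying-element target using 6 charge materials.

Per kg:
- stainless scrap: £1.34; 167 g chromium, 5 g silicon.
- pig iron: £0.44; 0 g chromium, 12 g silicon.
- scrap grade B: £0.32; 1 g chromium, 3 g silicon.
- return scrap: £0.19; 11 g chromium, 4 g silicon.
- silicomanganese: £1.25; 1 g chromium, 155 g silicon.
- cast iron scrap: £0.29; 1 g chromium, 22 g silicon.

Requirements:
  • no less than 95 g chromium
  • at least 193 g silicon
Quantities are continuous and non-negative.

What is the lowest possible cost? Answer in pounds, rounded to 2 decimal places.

Let x1 = kg of stainless scrap, x2 = kg of pig iron, x3 = kg of scrap grade B, x4 = kg of return scrap, x5 = kg of silicomanganese, x6 = kg of cast iron scrap.
Minimise 1.34x1 + 0.44x2 + 0.32x3 + 0.19x4 + 1.25x5 + 0.29x6 subject to:
  167x1 + 1x3 + 11x4 + 1x5 + 1x6 ≥ 95   (chromium)
  5x1 + 12x2 + 3x3 + 4x4 + 155x5 + 22x6 ≥ 193   (silicon)
  x1, x2, x3, x4, x5, x6 ≥ 0.
The optimal basis is {stainless scrap, silicomanganese}; pig iron, scrap grade B, return scrap, cast iron scrap drop out. Binding constraints: chromium and silicon.
Solving gives x1 = 0.5615, x5 = 1.227.
Total cost: 1.34·0.5615 + 1.25·1.227 = 2.2862.

£2.29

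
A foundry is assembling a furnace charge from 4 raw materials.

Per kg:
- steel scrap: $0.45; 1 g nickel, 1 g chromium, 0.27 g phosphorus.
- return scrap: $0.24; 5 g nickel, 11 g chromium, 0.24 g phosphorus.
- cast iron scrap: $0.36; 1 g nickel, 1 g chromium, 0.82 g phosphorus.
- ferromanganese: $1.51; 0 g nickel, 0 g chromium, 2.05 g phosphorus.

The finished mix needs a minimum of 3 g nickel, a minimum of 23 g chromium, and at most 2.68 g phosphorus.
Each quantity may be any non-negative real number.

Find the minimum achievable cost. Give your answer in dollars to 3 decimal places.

Let x1 = kg of steel scrap, x2 = kg of return scrap, x3 = kg of cast iron scrap, x4 = kg of ferromanganese.
Minimise 0.45x1 + 0.24x2 + 0.36x3 + 1.51x4 s.t.:
  1x1 + 5x2 + 1x3 ≥ 3   (nickel)
  1x1 + 11x2 + 1x3 ≥ 23   (chromium)
  0.27x1 + 0.24x2 + 0.82x3 + 2.05x4 ≤ 2.68   (phosphorus)
  x1, x2, x3, x4 ≥ 0.
The cheapest feasible vertex uses only return scrap; steel scrap, cast iron scrap, ferromanganese are not used. Binding constraint: chromium.
Solving gives x2 = 2.091.
Cost = 0.24·2.091 = 0.50184.

$0.502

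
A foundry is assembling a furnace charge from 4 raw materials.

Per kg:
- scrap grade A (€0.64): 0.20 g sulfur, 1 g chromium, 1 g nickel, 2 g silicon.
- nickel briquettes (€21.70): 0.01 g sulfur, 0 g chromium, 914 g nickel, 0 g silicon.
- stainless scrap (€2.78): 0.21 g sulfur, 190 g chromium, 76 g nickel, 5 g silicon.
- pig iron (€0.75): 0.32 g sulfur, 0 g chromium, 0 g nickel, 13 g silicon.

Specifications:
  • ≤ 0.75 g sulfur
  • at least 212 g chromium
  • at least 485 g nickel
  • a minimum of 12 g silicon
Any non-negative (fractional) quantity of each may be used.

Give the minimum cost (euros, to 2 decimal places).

€12.97

Set it up as a linear program. Let x1 = kg of scrap grade A, x2 = kg of nickel briquettes, x3 = kg of stainless scrap, x4 = kg of pig iron.
Minimise 0.64x1 + 21.7x2 + 2.78x3 + 0.75x4 subject to:
  0.2x1 + 0.01x2 + 0.21x3 + 0.32x4 ≤ 0.75   (sulfur)
  1x1 + 190x3 ≥ 212   (chromium)
  1x1 + 914x2 + 76x3 ≥ 485   (nickel)
  2x1 + 5x3 + 13x4 ≥ 12   (silicon)
  x1, x2, x3, x4 ≥ 0.
At the optimum only nickel briquettes, stainless scrap, pig iron are positive (scrap grade A = 0). The chromium, nickel, silicon requirements are met with equality.
Optimal quantities: nickel briquettes = 0.43786 kg, stainless scrap = 1.1158 kg, pig iron = 0.49393 kg.
Total cost: 21.7·0.43786 + 2.78·1.1158 + 0.75·0.49393 = 12.9739.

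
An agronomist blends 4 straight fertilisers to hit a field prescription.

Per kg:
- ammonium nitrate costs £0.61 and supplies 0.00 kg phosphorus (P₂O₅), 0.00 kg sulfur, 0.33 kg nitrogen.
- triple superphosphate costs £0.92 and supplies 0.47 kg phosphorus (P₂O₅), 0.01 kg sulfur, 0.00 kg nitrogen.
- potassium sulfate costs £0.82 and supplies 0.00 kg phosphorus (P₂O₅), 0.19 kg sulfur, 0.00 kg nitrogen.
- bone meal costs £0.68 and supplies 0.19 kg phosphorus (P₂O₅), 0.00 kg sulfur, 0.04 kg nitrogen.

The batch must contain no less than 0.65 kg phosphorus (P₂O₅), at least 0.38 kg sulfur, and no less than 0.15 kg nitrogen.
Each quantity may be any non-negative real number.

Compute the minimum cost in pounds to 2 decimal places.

Let x1 = kg of ammonium nitrate, x2 = kg of triple superphosphate, x3 = kg of potassium sulfate, x4 = kg of bone meal.
min 0.61x1 + 0.92x2 + 0.82x3 + 0.68x4 with:
  0.47x2 + 0.19x4 ≥ 0.65   (phosphorus (P₂O₅))
  0.01x2 + 0.19x3 ≥ 0.38   (sulfur)
  0.33x1 + 0.04x4 ≥ 0.15   (nitrogen)
  x1, x2, x3, x4 ≥ 0.
At the optimum only ammonium nitrate, triple superphosphate, potassium sulfate are positive (bone meal = 0). There the phosphorus (P₂O₅), sulfur, nitrogen constraints are tight.
That vertex is x1 = 0.4545, x2 = 1.383, x3 = 1.927.
Objective = 0.61·0.4545 + 0.92·1.383 + 0.82·1.927 = 3.1297.

£3.13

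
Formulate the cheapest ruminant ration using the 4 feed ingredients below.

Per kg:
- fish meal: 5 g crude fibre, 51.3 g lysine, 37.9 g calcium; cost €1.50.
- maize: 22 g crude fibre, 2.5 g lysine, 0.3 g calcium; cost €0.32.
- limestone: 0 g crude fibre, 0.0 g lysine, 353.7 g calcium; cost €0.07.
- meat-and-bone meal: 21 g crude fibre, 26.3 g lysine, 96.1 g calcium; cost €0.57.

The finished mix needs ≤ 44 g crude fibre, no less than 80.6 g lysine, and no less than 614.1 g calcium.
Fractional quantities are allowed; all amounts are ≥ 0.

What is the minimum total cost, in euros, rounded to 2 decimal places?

Let x1 = kg of fish meal, x2 = kg of maize, x3 = kg of limestone, x4 = kg of meat-and-bone meal.
Minimize 1.5x1 + 0.32x2 + 0.07x3 + 0.57x4 subject to:
  5x1 + 22x2 + 21x4 ≤ 44   (crude fibre)
  51.3x1 + 2.5x2 + 26.3x4 ≥ 80.6   (lysine)
  37.9x1 + 0.3x2 + 353.7x3 + 96.1x4 ≥ 614.1   (calcium)
  x1, x2, x3, x4 ≥ 0.
The minimum-cost mix takes nothing from maize — only fish meal, limestone, meat-and-bone meal. Binding constraints: crude fibre, lysine, calcium.
That vertex is x1 = 0.5661, x3 = 1.143, x4 = 1.96.
Total cost: 1.5·0.5661 + 0.07·1.143 + 0.57·1.96 = 2.0464.

€2.05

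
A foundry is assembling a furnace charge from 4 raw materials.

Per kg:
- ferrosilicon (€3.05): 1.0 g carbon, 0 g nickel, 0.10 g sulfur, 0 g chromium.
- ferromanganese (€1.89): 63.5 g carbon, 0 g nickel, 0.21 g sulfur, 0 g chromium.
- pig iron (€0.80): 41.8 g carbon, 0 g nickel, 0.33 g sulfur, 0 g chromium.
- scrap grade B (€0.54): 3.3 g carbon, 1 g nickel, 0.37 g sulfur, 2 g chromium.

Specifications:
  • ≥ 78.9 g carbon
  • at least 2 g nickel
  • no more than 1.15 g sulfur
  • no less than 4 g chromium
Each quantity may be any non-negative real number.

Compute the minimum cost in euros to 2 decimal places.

Let x1 = kg of ferrosilicon, x2 = kg of ferromanganese, x3 = kg of pig iron, x4 = kg of scrap grade B.
Minimise 3.05x1 + 1.89x2 + 0.8x3 + 0.54x4 s.t.:
  1x1 + 63.5x2 + 41.8x3 + 3.3x4 ≥ 78.9   (carbon)
  1x4 ≥ 2   (nickel)
  0.1x1 + 0.21x2 + 0.33x3 + 0.37x4 ≤ 1.15   (sulfur)
  2x4 ≥ 4   (chromium)
  x1, x2, x3, x4 ≥ 0.
The cheapest feasible vertex uses only ferromanganese, pig iron, scrap grade B; ferrosilicon is not used. There the carbon, nickel, sulfur, chromium constraints are tight.
Optimal quantities: ferromanganese = 0.5519 kg, pig iron = 0.8912 kg, scrap grade B = 2 kg.
Total cost: 1.89·0.5519 + 0.8·0.8912 + 0.54·2 = 2.8361.

€2.84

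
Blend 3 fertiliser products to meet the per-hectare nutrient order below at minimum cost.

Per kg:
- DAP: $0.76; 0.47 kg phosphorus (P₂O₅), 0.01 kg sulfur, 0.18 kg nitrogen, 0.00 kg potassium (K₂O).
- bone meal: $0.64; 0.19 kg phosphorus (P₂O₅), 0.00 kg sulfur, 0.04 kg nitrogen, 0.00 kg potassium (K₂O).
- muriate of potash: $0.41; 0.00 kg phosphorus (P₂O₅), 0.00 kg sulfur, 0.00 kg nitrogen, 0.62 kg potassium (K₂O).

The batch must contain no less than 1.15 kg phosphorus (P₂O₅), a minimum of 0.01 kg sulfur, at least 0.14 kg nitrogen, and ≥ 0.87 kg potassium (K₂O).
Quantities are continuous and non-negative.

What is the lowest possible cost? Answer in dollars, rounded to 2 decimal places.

Treat it as an LP. Let x1 = kg of DAP, x2 = kg of bone meal, x3 = kg of muriate of potash.
min 0.76x1 + 0.64x2 + 0.41x3 with:
  0.47x1 + 0.19x2 ≥ 1.15   (phosphorus (P₂O₅))
  0.01x1 ≥ 0.01   (sulfur)
  0.18x1 + 0.04x2 ≥ 0.14   (nitrogen)
  0.62x3 ≥ 0.87   (potassium (K₂O))
  x1, x2, x3 ≥ 0.
The minimum-cost mix takes nothing from bone meal — only DAP, muriate of potash. Binding constraints: phosphorus (P₂O₅) and potassium (K₂O).
Solving gives x1 = 2.447, x3 = 1.403.
Total cost: 0.76·2.447 + 0.41·1.403 = 2.43495.

$2.43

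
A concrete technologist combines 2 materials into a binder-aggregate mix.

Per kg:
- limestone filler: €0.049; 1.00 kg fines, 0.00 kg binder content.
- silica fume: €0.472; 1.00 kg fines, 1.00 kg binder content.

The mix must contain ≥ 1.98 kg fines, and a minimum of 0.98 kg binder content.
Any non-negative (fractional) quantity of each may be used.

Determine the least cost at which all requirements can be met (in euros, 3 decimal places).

Let x1 = kg of limestone filler, x2 = kg of silica fume.
Minimise 0.049x1 + 0.472x2 with:
  1x1 + 1x2 ≥ 1.98   (fines)
  1x2 ≥ 0.98   (binder content)
  x1, x2 ≥ 0.
Both inputs are positive at the optimum. Binding constraints: fines and binder content.
Solving gives x1 = 1, x2 = 0.98.
Objective = 0.049·1 + 0.472·0.98 = 0.51156.

€0.512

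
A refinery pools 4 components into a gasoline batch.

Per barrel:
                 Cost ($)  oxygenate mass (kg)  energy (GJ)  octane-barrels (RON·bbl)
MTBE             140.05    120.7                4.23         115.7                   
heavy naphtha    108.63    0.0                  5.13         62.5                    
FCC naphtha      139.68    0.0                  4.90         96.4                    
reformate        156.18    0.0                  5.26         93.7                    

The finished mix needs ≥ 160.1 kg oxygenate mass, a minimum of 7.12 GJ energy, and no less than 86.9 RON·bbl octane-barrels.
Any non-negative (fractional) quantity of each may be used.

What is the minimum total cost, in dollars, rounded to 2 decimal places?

This is a linear program. Let x1 = barrels of MTBE, x2 = barrels of heavy naphtha, x3 = barrels of FCC naphtha, x4 = barrels of reformate.
Minimise 140.05x1 + 108.63x2 + 139.68x3 + 156.18x4 with:
  120.7x1 ≥ 160.1   (oxygenate mass)
  4.23x1 + 5.13x2 + 4.9x3 + 5.26x4 ≥ 7.12   (energy)
  115.7x1 + 62.5x2 + 96.4x3 + 93.7x4 ≥ 86.9   (octane-barrels)
  x1, x2, x3, x4 ≥ 0.
The cheapest feasible vertex uses only MTBE, heavy naphtha; FCC naphtha, reformate are not used. There the oxygenate mass and energy constraints are tight.
That vertex is x1 = 1.3264, x2 = 0.29419.
Cost = 140.05·1.3264 + 108.63·0.29419 = 217.7202.

$217.72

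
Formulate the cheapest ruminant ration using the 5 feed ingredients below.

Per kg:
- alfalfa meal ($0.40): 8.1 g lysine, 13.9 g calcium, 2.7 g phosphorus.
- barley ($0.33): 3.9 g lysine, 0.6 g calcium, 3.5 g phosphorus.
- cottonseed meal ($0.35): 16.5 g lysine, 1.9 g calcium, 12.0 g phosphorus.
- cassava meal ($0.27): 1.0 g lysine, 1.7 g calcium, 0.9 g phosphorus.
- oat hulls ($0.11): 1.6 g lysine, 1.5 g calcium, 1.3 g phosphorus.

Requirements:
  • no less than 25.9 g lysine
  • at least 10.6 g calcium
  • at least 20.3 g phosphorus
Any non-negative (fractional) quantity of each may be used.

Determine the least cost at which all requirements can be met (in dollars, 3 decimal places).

Let x1 = kg of alfalfa meal, x2 = kg of barley, x3 = kg of cottonseed meal, x4 = kg of cassava meal, x5 = kg of oat hulls.
Minimize 0.4x1 + 0.33x2 + 0.35x3 + 0.27x4 + 0.11x5 with:
  8.1x1 + 3.9x2 + 16.5x3 + 1x4 + 1.6x5 ≥ 25.9   (lysine)
  13.9x1 + 0.6x2 + 1.9x3 + 1.7x4 + 1.5x5 ≥ 10.6   (calcium)
  2.7x1 + 3.5x2 + 12x3 + 0.9x4 + 1.3x5 ≥ 20.3   (phosphorus)
  x1, x2, x3, x4, x5 ≥ 0.
The optimal basis is {alfalfa meal, cottonseed meal}; barley, cassava meal, oat hulls drop out. There the calcium and phosphorus constraints are tight.
Solving gives x1 = 0.5482, x3 = 1.568.
Objective = 0.4·0.5482 + 0.35·1.568 = 0.76808.

$0.768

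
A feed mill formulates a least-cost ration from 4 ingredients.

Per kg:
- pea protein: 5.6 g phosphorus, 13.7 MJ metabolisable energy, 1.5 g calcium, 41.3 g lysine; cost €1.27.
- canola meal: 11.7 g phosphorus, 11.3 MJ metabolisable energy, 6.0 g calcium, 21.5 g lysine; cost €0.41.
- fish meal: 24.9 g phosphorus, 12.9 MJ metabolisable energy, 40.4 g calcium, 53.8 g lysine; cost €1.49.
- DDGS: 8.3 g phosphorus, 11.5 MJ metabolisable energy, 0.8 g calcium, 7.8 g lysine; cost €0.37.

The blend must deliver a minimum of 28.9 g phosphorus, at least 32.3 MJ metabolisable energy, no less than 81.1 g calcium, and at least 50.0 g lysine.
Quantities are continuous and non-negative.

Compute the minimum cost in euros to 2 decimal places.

€3.12

This is a linear program. Let x1 = kg of pea protein, x2 = kg of canola meal, x3 = kg of fish meal, x4 = kg of DDGS.
Minimise 1.27x1 + 0.41x2 + 1.49x3 + 0.37x4 with:
  5.6x1 + 11.7x2 + 24.9x3 + 8.3x4 ≥ 28.9   (phosphorus)
  13.7x1 + 11.3x2 + 12.9x3 + 11.5x4 ≥ 32.3   (metabolisable energy)
  1.5x1 + 6x2 + 40.4x3 + 0.8x4 ≥ 81.1   (calcium)
  41.3x1 + 21.5x2 + 53.8x3 + 7.8x4 ≥ 50   (lysine)
  x1, x2, x3, x4 ≥ 0.
The minimum-cost mix takes nothing from pea protein, DDGS — only canola meal, fish meal. There the metabolisable energy and calcium constraints are tight.
That vertex is x2 = 0.6824, x3 = 1.906.
Objective = 0.41·0.6824 + 1.49·1.906 = 3.1197.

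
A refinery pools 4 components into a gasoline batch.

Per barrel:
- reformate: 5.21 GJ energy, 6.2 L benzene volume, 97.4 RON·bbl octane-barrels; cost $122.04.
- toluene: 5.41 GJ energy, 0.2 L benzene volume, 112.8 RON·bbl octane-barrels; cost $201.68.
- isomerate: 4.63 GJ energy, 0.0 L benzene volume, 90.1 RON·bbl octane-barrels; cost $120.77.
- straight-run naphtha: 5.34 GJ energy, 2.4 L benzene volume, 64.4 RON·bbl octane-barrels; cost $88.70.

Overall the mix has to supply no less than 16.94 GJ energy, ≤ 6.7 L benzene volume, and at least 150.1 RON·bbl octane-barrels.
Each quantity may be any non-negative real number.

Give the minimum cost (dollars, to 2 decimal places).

Set it up as a linear program. Let x1 = barrels of reformate, x2 = barrels of toluene, x3 = barrels of isomerate, x4 = barrels of straight-run naphtha.
Minimise 122.04x1 + 201.68x2 + 120.77x3 + 88.7x4 with:
  5.21x1 + 5.41x2 + 4.63x3 + 5.34x4 ≥ 16.94   (energy)
  6.2x1 + 0.2x2 + 2.4x4 ≤ 6.7   (benzene volume)
  97.4x1 + 112.8x2 + 90.1x3 + 64.4x4 ≥ 150.1   (octane-barrels)
  x1, x2, x3, x4 ≥ 0.
At the optimum only isomerate, straight-run naphtha are positive (reformate, toluene = 0). The energy and benzene volume requirements are met with equality.
That vertex is x3 = 0.43898, x4 = 2.7917.
Objective = 120.77·0.43898 + 88.7·2.7917 = 300.6394.

$300.64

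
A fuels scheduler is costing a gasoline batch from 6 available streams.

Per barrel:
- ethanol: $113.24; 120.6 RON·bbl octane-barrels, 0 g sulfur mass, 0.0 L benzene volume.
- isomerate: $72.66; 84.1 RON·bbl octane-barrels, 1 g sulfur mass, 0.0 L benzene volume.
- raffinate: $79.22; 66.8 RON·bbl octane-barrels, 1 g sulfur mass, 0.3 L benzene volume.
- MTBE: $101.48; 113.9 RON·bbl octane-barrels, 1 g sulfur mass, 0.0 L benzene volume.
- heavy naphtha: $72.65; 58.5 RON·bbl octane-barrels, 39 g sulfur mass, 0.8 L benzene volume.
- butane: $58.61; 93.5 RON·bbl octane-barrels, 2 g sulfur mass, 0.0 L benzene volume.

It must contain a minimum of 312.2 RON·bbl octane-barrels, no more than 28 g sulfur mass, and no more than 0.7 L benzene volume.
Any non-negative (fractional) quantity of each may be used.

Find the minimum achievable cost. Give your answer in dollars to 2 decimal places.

Let x1 = barrels of ethanol, x2 = barrels of isomerate, x3 = barrels of raffinate, x4 = barrels of MTBE, x5 = barrels of heavy naphtha, x6 = barrels of butane.
Minimise 113.24x1 + 72.66x2 + 79.22x3 + 101.48x4 + 72.65x5 + 58.61x6 s.t.:
  120.6x1 + 84.1x2 + 66.8x3 + 113.9x4 + 58.5x5 + 93.5x6 ≥ 312.2   (octane-barrels)
  1x2 + 1x3 + 1x4 + 39x5 + 2x6 ≤ 28   (sulfur mass)
  0.3x3 + 0.8x5 ≤ 0.7   (benzene volume)
  x1, x2, x3, x4, x5, x6 ≥ 0.
The optimal basis is {butane}; ethanol, isomerate, raffinate, MTBE, heavy naphtha drop out. The octane-barrels requirement is met with equality.
That vertex is x6 = 3.339.
Objective = 58.61·3.339 = 195.6988.

$195.70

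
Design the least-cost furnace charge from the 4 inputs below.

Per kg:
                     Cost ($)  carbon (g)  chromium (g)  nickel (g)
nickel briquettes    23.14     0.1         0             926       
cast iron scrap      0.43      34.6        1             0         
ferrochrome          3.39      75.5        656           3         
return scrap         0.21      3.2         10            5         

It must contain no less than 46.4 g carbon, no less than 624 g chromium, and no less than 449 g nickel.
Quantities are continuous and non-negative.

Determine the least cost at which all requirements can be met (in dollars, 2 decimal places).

This is a linear program. Let x1 = kg of nickel briquettes, x2 = kg of cast iron scrap, x3 = kg of ferrochrome, x4 = kg of return scrap.
Minimize 23.14x1 + 0.43x2 + 3.39x3 + 0.21x4 with:
  0.1x1 + 34.6x2 + 75.5x3 + 3.2x4 ≥ 46.4   (carbon)
  1x2 + 656x3 + 10x4 ≥ 624   (chromium)
  926x1 + 3x3 + 5x4 ≥ 449   (nickel)
  x1, x2, x3, x4 ≥ 0.
At the optimum only nickel briquettes, ferrochrome are positive (cast iron scrap, return scrap = 0). Binding constraints: chromium and nickel.
So nickel briquettes = 0.4818 kg, ferrochrome = 0.9512 kg.
Objective = 23.14·0.4818 + 3.39·0.9512 = 14.3734.

$14.37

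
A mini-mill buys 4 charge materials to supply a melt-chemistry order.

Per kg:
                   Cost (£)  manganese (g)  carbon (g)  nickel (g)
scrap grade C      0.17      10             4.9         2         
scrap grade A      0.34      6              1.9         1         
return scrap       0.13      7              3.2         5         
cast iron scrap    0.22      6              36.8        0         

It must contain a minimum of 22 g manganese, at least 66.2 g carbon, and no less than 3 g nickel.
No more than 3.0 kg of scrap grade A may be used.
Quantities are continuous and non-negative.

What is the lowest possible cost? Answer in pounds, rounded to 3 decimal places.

Treat it as an LP. Let x1 = kg of scrap grade C, x2 = kg of scrap grade A, x3 = kg of return scrap, x4 = kg of cast iron scrap.
min 0.17x1 + 0.34x2 + 0.13x3 + 0.22x4 s.t.:
  10x1 + 6x2 + 7x3 + 6x4 ≥ 22   (manganese)
  4.9x1 + 1.9x2 + 3.2x3 + 36.8x4 ≥ 66.2   (carbon)
  2x1 + 1x2 + 5x3 ≥ 3   (nickel)
  x2 ≤ 3
  x1, x2, x3, x4 ≥ 0.
The cheapest feasible vertex uses only scrap grade C, return scrap, cast iron scrap; scrap grade A is not used. Binding constraints: manganese, carbon, nickel.
That vertex is x1 = 1.107, x3 = 0.157, x4 = 1.638.
Total cost: 0.17·1.107 + 0.13·0.157 + 0.22·1.638 = 0.56896.

£0.569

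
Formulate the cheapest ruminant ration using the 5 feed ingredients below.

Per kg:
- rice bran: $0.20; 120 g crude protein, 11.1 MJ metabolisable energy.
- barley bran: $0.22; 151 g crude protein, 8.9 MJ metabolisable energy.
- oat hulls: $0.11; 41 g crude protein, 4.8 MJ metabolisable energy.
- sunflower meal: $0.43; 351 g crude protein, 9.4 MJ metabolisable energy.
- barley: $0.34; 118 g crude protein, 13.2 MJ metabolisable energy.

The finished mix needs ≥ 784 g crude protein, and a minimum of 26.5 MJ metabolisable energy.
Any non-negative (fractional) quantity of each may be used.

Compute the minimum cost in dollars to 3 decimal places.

$0.997

This is a linear program. Let x1 = kg of rice bran, x2 = kg of barley bran, x3 = kg of oat hulls, x4 = kg of sunflower meal, x5 = kg of barley.
min 0.2x1 + 0.22x2 + 0.11x3 + 0.43x4 + 0.34x5 with:
  120x1 + 151x2 + 41x3 + 351x4 + 118x5 ≥ 784   (crude protein)
  11.1x1 + 8.9x2 + 4.8x3 + 9.4x4 + 13.2x5 ≥ 26.5   (metabolisable energy)
  x1, x2, x3, x4, x5 ≥ 0.
At the optimum only rice bran, sunflower meal are positive (barley bran, oat hulls, barley = 0). The crude protein and metabolisable energy requirements are met with equality.
Optimal quantities: rice bran = 0.6979 kg, sunflower meal = 1.995 kg.
Cost = 0.2·0.6979 + 0.43·1.995 = 0.99743.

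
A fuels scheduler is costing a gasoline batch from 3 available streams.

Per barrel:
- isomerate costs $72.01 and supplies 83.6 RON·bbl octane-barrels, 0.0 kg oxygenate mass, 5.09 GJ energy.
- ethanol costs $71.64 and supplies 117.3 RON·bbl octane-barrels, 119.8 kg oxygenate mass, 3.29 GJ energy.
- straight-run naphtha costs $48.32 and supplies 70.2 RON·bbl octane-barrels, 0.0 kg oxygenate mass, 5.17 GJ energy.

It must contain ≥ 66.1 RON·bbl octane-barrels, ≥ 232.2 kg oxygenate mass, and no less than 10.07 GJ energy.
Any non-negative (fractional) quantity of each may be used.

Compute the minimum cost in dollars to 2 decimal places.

Let x1 = barrels of isomerate, x2 = barrels of ethanol, x3 = barrels of straight-run naphtha.
Minimise 72.01x1 + 71.64x2 + 48.32x3 s.t.:
  83.6x1 + 117.3x2 + 70.2x3 ≥ 66.1   (octane-barrels)
  119.8x2 ≥ 232.2   (oxygenate mass)
  5.09x1 + 3.29x2 + 5.17x3 ≥ 10.07   (energy)
  x1, x2, x3 ≥ 0.
The minimum-cost mix takes nothing from isomerate — only ethanol, straight-run naphtha. There the oxygenate mass and energy constraints are tight.
Optimal quantities: ethanol = 1.9382 barrels, straight-run naphtha = 0.71436 barrels.
Cost = 71.64·1.9382 + 48.32·0.71436 = 173.3705.

$173.37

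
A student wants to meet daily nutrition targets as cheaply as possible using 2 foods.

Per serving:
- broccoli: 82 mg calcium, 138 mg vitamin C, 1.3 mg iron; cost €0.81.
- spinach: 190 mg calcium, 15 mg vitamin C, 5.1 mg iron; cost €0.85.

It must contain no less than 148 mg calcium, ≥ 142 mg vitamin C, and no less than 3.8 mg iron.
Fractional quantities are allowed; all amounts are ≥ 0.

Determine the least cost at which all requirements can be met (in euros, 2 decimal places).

Let x1 = servings of broccoli, x2 = servings of spinach.
Minimise 0.81x1 + 0.85x2 subject to:
  82x1 + 190x2 ≥ 148   (calcium)
  138x1 + 15x2 ≥ 142   (vitamin C)
  1.3x1 + 5.1x2 ≥ 3.8   (iron)
  x1, x2 ≥ 0.
Both inputs are positive at the optimum. Binding constraints: vitamin C and iron.
Optimal quantities: broccoli = 0.975 servings, spinach = 0.4966 servings.
Objective = 0.81·0.975 + 0.85·0.4966 = 1.2119.

€1.21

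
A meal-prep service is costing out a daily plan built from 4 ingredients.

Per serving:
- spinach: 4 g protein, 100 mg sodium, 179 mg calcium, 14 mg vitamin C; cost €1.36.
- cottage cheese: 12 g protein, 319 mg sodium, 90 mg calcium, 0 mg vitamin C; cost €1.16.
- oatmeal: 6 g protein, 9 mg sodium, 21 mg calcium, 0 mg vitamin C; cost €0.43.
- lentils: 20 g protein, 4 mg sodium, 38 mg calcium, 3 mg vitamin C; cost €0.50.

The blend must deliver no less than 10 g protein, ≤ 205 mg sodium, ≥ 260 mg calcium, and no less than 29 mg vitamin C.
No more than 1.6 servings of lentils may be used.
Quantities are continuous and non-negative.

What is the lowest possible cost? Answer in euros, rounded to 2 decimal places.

Set it up as a linear program. Let x1 = servings of spinach, x2 = servings of cottage cheese, x3 = servings of oatmeal, x4 = servings of lentils.
Minimise 1.36x1 + 1.16x2 + 0.43x3 + 0.5x4 with:
  4x1 + 12x2 + 6x3 + 20x4 ≥ 10   (protein)
  100x1 + 319x2 + 9x3 + 4x4 ≤ 205   (sodium)
  179x1 + 90x2 + 21x3 + 38x4 ≥ 260   (calcium)
  14x1 + 3x4 ≥ 29   (vitamin C)
  x4 ≤ 1.6
  x1, x2, x3, x4 ≥ 0.
The optimal basis is {spinach, lentils}; cottage cheese, oatmeal drop out. Binding constraints: sodium and vitamin C.
So spinach = 2.045 servings, lentils = 0.123 servings.
Hence cost = 1.36·2.045 + 0.5·0.123 = €2.8427.

€2.84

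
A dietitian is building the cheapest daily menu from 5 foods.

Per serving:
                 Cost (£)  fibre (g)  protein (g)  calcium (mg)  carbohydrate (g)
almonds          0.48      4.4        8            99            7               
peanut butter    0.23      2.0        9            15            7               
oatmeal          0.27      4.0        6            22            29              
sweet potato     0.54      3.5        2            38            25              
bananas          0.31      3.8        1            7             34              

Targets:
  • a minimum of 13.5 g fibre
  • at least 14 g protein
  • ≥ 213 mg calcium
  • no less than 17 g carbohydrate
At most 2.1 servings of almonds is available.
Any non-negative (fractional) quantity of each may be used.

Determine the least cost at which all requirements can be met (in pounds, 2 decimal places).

Let x1 = servings of almonds, x2 = servings of peanut butter, x3 = servings of oatmeal, x4 = servings of sweet potato, x5 = servings of bananas.
min 0.48x1 + 0.23x2 + 0.27x3 + 0.54x4 + 0.31x5 with:
  4.4x1 + 2x2 + 4x3 + 3.5x4 + 3.8x5 ≥ 13.5   (fibre)
  8x1 + 9x2 + 6x3 + 2x4 + 1x5 ≥ 14   (protein)
  99x1 + 15x2 + 22x3 + 38x4 + 7x5 ≥ 213   (calcium)
  7x1 + 7x2 + 29x3 + 25x4 + 34x5 ≥ 17   (carbohydrate)
  x1 ≤ 2.1
  x1, x2, x3, x4, x5 ≥ 0.
The optimal basis is {almonds, oatmeal}; peanut butter, sweet potato, bananas drop out. Binding constraints: fibre and calcium.
Solving gives x1 = 1.855, x3 = 1.335.
Objective = 0.48·1.855 + 0.27·1.335 = 1.2509.

£1.25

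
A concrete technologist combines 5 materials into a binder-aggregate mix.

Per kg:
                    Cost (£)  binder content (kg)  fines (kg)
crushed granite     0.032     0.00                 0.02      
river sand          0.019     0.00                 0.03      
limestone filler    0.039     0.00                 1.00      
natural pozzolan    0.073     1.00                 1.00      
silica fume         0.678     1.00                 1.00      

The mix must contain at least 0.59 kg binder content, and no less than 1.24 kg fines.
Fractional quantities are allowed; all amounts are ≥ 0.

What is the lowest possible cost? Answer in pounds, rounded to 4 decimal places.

£0.0684

Set it up as a linear program. Let x1 = kg of crushed granite, x2 = kg of river sand, x3 = kg of limestone filler, x4 = kg of natural pozzolan, x5 = kg of silica fume.
Minimise 0.032x1 + 0.019x2 + 0.039x3 + 0.073x4 + 0.678x5 with:
  1x4 + 1x5 ≥ 0.59   (binder content)
  0.02x1 + 0.03x2 + 1x3 + 1x4 + 1x5 ≥ 1.24   (fines)
  x1, x2, x3, x4, x5 ≥ 0.
The minimum-cost mix takes nothing from crushed granite, river sand, silica fume — only limestone filler, natural pozzolan. The binder content and fines requirements are met with equality.
So limestone filler = 0.65 kg, natural pozzolan = 0.59 kg.
Cost = 0.039·0.65 + 0.073·0.59 = 0.068420.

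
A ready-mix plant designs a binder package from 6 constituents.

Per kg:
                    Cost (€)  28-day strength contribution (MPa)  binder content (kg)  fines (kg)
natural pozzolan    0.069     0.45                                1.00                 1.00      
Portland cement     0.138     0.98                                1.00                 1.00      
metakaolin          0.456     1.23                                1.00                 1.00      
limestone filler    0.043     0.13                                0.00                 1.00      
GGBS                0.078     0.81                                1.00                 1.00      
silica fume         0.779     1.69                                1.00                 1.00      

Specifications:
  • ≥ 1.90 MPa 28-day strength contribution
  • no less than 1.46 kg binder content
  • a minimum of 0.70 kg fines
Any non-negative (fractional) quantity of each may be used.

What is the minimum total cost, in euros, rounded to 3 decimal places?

€0.183

Let x1 = kg of natural pozzolan, x2 = kg of Portland cement, x3 = kg of metakaolin, x4 = kg of limestone filler, x5 = kg of GGBS, x6 = kg of silica fume.
Minimise 0.069x1 + 0.138x2 + 0.456x3 + 0.043x4 + 0.078x5 + 0.779x6 with:
  0.45x1 + 0.98x2 + 1.23x3 + 0.13x4 + 0.81x5 + 1.69x6 ≥ 1.9   (28-day strength contribution)
  1x1 + 1x2 + 1x3 + 1x5 + 1x6 ≥ 1.46   (binder content)
  1x1 + 1x2 + 1x3 + 1x4 + 1x5 + 1x6 ≥ 0.7   (fines)
  x1, x2, x3, x4, x5, x6 ≥ 0.
The cheapest feasible vertex uses only GGBS; natural pozzolan, Portland cement, metakaolin, limestone filler, silica fume are not used. Binding constraint: 28-day strength contribution.
That vertex is x5 = 2.346.
Objective = 0.078·2.346 = 0.18299.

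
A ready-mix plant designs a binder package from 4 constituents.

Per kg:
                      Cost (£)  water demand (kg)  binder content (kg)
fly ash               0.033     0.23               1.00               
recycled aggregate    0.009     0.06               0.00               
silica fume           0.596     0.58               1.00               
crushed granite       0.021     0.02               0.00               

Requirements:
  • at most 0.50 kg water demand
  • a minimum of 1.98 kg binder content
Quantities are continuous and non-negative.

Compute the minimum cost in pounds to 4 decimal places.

Let x1 = kg of fly ash, x2 = kg of recycled aggregate, x3 = kg of silica fume, x4 = kg of crushed granite.
Minimise 0.033x1 + 0.009x2 + 0.596x3 + 0.021x4 s.t.:
  0.23x1 + 0.06x2 + 0.58x3 + 0.02x4 ≤ 0.5   (water demand)
  1x1 + 1x3 ≥ 1.98   (binder content)
  x1, x2, x3, x4 ≥ 0.
At the optimum only fly ash is positive (recycled aggregate, silica fume, crushed granite = 0). Binding constraint: binder content.
Optimal quantities: fly ash = 1.98 kg.
Hence cost = 0.033·1.98 = £0.065340.

£0.0653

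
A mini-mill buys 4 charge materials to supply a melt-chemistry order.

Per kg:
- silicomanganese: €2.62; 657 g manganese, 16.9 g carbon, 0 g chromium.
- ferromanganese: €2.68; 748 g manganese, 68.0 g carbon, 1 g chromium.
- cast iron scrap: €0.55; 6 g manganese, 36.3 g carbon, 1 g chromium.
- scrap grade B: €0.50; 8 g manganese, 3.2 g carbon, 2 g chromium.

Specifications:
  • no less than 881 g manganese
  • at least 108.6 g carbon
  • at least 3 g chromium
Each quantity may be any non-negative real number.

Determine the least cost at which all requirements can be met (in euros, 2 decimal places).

€3.81

Let x1 = kg of silicomanganese, x2 = kg of ferromanganese, x3 = kg of cast iron scrap, x4 = kg of scrap grade B.
min 2.62x1 + 2.68x2 + 0.55x3 + 0.5x4 with:
  657x1 + 748x2 + 6x3 + 8x4 ≥ 881   (manganese)
  16.9x1 + 68x2 + 36.3x3 + 3.2x4 ≥ 108.6   (carbon)
  1x2 + 1x3 + 2x4 ≥ 3   (chromium)
  x1, x2, x3, x4 ≥ 0.
The minimum-cost mix takes nothing from silicomanganese — only ferromanganese, cast iron scrap, scrap grade B. There the manganese, carbon, chromium constraints are tight.
That vertex is x2 = 1.166, x3 = 0.7602, x4 = 0.5369.
Total cost: 2.68·1.166 + 0.55·0.7602 + 0.5·0.5369 = 3.8114.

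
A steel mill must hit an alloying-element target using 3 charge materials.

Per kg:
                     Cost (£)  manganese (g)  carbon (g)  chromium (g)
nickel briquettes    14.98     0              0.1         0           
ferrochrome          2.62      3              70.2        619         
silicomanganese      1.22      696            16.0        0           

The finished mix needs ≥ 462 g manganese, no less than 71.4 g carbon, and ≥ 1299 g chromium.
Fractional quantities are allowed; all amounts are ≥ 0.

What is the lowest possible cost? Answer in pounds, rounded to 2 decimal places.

£6.30

Let x1 = kg of nickel briquettes, x2 = kg of ferrochrome, x3 = kg of silicomanganese.
Minimize 14.98x1 + 2.62x2 + 1.22x3 subject to:
  3x2 + 696x3 ≥ 462   (manganese)
  0.1x1 + 70.2x2 + 16x3 ≥ 71.4   (carbon)
  619x2 ≥ 1299   (chromium)
  x1, x2, x3 ≥ 0.
At the optimum only ferrochrome, silicomanganese are positive (nickel briquettes = 0). The manganese and chromium requirements are met with equality.
So ferrochrome = 2.099 kg, silicomanganese = 0.6547 kg.
Hence cost = 2.62·2.099 + 1.22·0.6547 = £6.2981.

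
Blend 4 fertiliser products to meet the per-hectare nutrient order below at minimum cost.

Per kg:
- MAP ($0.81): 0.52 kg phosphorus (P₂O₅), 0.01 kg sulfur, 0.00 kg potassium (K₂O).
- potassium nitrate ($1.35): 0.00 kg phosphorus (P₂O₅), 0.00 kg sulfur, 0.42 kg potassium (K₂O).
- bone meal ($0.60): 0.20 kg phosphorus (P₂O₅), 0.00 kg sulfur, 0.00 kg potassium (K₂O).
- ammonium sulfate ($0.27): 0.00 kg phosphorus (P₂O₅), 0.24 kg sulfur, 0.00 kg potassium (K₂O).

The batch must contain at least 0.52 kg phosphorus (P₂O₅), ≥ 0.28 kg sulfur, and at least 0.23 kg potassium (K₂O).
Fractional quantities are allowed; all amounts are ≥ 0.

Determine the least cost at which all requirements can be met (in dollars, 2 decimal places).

$1.85

Treat it as an LP. Let x1 = kg of MAP, x2 = kg of potassium nitrate, x3 = kg of bone meal, x4 = kg of ammonium sulfate.
Minimize 0.81x1 + 1.35x2 + 0.6x3 + 0.27x4 s.t.:
  0.52x1 + 0.2x3 ≥ 0.52   (phosphorus (P₂O₅))
  0.01x1 + 0.24x4 ≥ 0.28   (sulfur)
  0.42x2 ≥ 0.23   (potassium (K₂O))
  x1, x2, x3, x4 ≥ 0.
The minimum-cost mix takes nothing from bone meal — only MAP, potassium nitrate, ammonium sulfate. The phosphorus (P₂O₅), sulfur, potassium (K₂O) requirements are met with equality.
Solving gives x1 = 1, x2 = 0.5476, x4 = 1.125.
Total cost: 0.81·1 + 1.35·0.5476 + 0.27·1.125 = 1.8530.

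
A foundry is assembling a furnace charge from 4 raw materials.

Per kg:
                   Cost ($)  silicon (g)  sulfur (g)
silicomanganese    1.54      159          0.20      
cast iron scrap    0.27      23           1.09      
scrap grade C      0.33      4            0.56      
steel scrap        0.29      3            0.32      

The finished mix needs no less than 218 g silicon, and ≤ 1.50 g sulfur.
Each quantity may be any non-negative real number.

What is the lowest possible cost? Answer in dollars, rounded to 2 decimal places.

Let x1 = kg of silicomanganese, x2 = kg of cast iron scrap, x3 = kg of scrap grade C, x4 = kg of steel scrap.
min 1.54x1 + 0.27x2 + 0.33x3 + 0.29x4 subject to:
  159x1 + 23x2 + 4x3 + 3x4 ≥ 218   (silicon)
  0.2x1 + 1.09x2 + 0.56x3 + 0.32x4 ≤ 1.5   (sulfur)
  x1, x2, x3, x4 ≥ 0.
The cheapest feasible vertex uses only silicomanganese; cast iron scrap, scrap grade C, steel scrap are not used. Binding constraint: silicon.
That vertex is x1 = 1.371.
Objective = 1.54·1.371 = 2.1113.

$2.11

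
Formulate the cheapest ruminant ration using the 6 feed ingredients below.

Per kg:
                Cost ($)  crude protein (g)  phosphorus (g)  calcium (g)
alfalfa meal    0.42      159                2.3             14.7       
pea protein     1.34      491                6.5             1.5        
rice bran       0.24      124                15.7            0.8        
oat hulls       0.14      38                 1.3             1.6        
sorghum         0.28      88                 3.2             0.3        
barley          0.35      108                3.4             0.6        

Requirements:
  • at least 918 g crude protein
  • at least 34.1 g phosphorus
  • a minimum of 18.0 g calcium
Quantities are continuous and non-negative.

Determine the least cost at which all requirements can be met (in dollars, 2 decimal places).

$1.88

This is a linear program. Let x1 = kg of alfalfa meal, x2 = kg of pea protein, x3 = kg of rice bran, x4 = kg of oat hulls, x5 = kg of sorghum, x6 = kg of barley.
Minimize 0.42x1 + 1.34x2 + 0.24x3 + 0.14x4 + 0.28x5 + 0.35x6 with:
  159x1 + 491x2 + 124x3 + 38x4 + 88x5 + 108x6 ≥ 918   (crude protein)
  2.3x1 + 6.5x2 + 15.7x3 + 1.3x4 + 3.2x5 + 3.4x6 ≥ 34.1   (phosphorus)
  14.7x1 + 1.5x2 + 0.8x3 + 1.6x4 + 0.3x5 + 0.6x6 ≥ 18   (calcium)
  x1, x2, x3, x4, x5, x6 ≥ 0.
The optimal basis is {alfalfa meal, rice bran}; pea protein, oat hulls, sorghum, barley drop out. The crude protein and calcium requirements are met with equality.
So alfalfa meal = 0.8832 kg, rice bran = 6.271 kg.
Objective = 0.42·0.8832 + 0.24·6.271 = 1.8760.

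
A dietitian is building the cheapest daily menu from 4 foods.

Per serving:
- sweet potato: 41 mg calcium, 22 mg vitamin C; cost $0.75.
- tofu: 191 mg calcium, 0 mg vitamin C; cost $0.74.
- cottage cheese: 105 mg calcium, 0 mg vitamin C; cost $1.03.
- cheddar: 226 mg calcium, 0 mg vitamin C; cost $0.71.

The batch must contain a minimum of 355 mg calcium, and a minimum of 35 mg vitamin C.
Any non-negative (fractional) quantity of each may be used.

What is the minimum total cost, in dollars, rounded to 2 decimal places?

Set it up as a linear program. Let x1 = servings of sweet potato, x2 = servings of tofu, x3 = servings of cottage cheese, x4 = servings of cheddar.
min 0.75x1 + 0.74x2 + 1.03x3 + 0.71x4 with:
  41x1 + 191x2 + 105x3 + 226x4 ≥ 355   (calcium)
  22x1 ≥ 35   (vitamin C)
  x1, x2, x3, x4 ≥ 0.
The optimal basis is {sweet potato, cheddar}; tofu, cottage cheese drop out. The calcium and vitamin C requirements are met with equality.
So sweet potato = 1.591 servings, cheddar = 1.282 servings.
Objective = 0.75·1.591 + 0.71·1.282 = 2.1035.

$2.10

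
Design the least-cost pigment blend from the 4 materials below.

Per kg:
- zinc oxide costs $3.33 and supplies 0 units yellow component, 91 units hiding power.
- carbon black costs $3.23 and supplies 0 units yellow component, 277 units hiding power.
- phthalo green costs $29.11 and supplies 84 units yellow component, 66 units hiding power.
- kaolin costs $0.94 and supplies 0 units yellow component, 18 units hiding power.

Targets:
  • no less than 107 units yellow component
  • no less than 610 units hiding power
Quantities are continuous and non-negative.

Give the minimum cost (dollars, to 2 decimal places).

$43.21

Let x1 = kg of zinc oxide, x2 = kg of carbon black, x3 = kg of phthalo green, x4 = kg of kaolin.
min 3.33x1 + 3.23x2 + 29.11x3 + 0.94x4 s.t.:
  84x3 ≥ 107   (yellow component)
  91x1 + 277x2 + 66x3 + 18x4 ≥ 610   (hiding power)
  x1, x2, x3, x4 ≥ 0.
The cheapest feasible vertex uses only carbon black, phthalo green; zinc oxide, kaolin are not used. Binding constraints: yellow component and hiding power.
Optimal quantities: carbon black = 1.8987 kg, phthalo green = 1.2738 kg.
Cost = 3.23·1.8987 + 29.11·1.2738 = 43.2131.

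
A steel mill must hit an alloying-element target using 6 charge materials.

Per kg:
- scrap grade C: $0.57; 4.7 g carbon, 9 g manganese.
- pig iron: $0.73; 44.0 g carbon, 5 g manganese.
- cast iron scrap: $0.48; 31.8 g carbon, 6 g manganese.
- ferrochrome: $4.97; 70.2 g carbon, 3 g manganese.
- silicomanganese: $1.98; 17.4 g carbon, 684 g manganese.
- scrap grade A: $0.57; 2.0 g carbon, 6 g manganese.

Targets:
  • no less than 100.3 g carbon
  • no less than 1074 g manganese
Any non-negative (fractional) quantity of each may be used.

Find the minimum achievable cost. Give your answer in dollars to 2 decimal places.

$4.18

Set it up as a linear program. Let x1 = kg of scrap grade C, x2 = kg of pig iron, x3 = kg of cast iron scrap, x4 = kg of ferrochrome, x5 = kg of silicomanganese, x6 = kg of scrap grade A.
min 0.57x1 + 0.73x2 + 0.48x3 + 4.97x4 + 1.98x5 + 0.57x6 with:
  4.7x1 + 44x2 + 31.8x3 + 70.2x4 + 17.4x5 + 2x6 ≥ 100.3   (carbon)
  9x1 + 5x2 + 6x3 + 3x4 + 684x5 + 6x6 ≥ 1074   (manganese)
  x1, x2, x3, x4, x5, x6 ≥ 0.
At the optimum only cast iron scrap, silicomanganese are positive (scrap grade C, pig iron, ferrochrome, scrap grade A = 0). The carbon and manganese requirements are met with equality.
Solving gives x3 = 2.306, x5 = 1.55.
Objective = 0.48·2.306 + 1.98·1.55 = 4.1759.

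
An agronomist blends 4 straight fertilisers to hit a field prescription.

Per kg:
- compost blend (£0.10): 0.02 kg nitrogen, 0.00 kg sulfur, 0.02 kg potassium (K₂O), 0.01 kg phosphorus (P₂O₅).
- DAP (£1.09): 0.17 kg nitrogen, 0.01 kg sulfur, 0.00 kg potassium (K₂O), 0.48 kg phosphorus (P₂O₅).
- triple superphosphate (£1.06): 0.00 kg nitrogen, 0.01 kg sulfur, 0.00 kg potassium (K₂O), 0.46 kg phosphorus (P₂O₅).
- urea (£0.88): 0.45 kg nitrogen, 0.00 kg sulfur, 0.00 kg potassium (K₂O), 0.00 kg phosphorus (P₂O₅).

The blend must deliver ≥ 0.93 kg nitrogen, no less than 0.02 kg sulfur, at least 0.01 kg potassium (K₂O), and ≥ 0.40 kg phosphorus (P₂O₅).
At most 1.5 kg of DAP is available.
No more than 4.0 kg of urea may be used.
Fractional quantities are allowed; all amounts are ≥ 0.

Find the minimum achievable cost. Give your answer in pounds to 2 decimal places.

This is a linear program. Let x1 = kg of compost blend, x2 = kg of DAP, x3 = kg of triple superphosphate, x4 = kg of urea.
Minimize 0.1x1 + 1.09x2 + 1.06x3 + 0.88x4 s.t.:
  0.02x1 + 0.17x2 + 0.45x4 ≥ 0.93   (nitrogen)
  0.01x2 + 0.01x3 ≥ 0.02   (sulfur)
  0.02x1 ≥ 0.01   (potassium (K₂O))
  0.01x1 + 0.48x2 + 0.46x3 ≥ 0.4   (phosphorus (P₂O₅))
  x2 ≤ 1.5
  x4 ≤ 4
  x1, x2, x3, x4 ≥ 0.
All 4 inputs are positive at the optimum. The nitrogen, sulfur, potassium (K₂O), the DAP cap requirements are met with equality.
So compost blend = 0.5 kg, DAP = 1.5 kg, triple superphosphate = 0.5 kg, urea = 1.478 kg.
Objective = 0.1·0.5 + 1.09·1.5 + 1.06·0.5 + 0.88·1.478 = 3.5156.

£3.52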